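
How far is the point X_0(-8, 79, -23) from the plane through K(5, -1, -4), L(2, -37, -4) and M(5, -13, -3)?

KL = (-3, -36, 0) and KM = (0, -12, 1), so a normal is n = KL × KM = (-36, 3, 36).
n = (-36, 3, 36); n·P − (-327) = 24; |n| = 51; distance = 24/51 = 8/17.

8/17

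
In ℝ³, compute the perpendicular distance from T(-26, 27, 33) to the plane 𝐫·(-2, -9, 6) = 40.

n = (-2, -9, 6); n·P − 40 = -33; |n| = 11; distance = 33/11 = 3.

3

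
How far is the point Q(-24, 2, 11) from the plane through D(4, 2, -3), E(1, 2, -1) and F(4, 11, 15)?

2

DE = (-3, 0, 2) and DF = (0, 9, 18), so a normal is n = DE × DF = (-18, 54, -27).
d = |(-18)·(-24) + 54·2 + (-27)·11 − 117| / √(324 + 2916 + 729) = |126| / 63 = 2.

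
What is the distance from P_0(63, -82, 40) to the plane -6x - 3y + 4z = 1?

27/√61

n = (-6, -3, 4); n·P − 1 = 27; |n| = √61; distance = 27/√61 = 27√61/61.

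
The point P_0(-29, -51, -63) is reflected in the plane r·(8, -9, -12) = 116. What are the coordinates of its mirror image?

(-77, 3, 9)

With n = (8, -9, -12), the signed offset is (n·P_0 − 116)/|n|² = 867/289 = 3.
P_0' = P_0 − 2t·n = (-29, -51, -63) − 6·(8, -9, -12) = (-77, 3, 9).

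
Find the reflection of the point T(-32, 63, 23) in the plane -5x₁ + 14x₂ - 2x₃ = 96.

(8, -49, 39)

n = (-5, 14, -2), |n|² = 225, n·T − 96 = 900, so t = 900/225 = 4.
Foot F = T − 4·n = (-12, 7, 31); the reflection is 2F − T = (8, -49, 39).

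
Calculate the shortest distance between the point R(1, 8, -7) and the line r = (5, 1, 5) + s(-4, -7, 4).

8√2

Direction vector d = (-4, -7, 4).
AP = (-4, 7, -12), and AP × d = (-56, 64, 56).
|AP × d|² = 10368 and |d|² = 81, so the distance is √(10368/81) = √128 = 8√2.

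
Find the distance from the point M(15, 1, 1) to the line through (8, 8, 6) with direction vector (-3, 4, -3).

√89

Direction vector d = (-3, 4, -3).
AP = (7, -7, -5), and AP × d = (41, 36, 7).
|AP × d|² = 3026 and |d|² = 34, so the distance is √(3026/34) = √89.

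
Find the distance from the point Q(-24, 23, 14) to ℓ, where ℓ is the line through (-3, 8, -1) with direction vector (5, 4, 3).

9√11

Direction vector d = (5, 4, 3).
AP = (-21, 15, 15); AP·d = 0, |AP|² = 891, |d|² = 50.
distance² = |AP|² − (AP·d)²/|d|² = 891 − 0/50 = 891, so the distance is 9√11.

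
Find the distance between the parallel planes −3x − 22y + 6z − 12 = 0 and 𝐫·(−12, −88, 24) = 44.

Divide the second equation by 4 to match normals: −3x − 22y + 6z = 11.
Both planes have normal n = (−3, −22, 6), |n| = 23. Any point on the first plane is at distance |11 − 12|/|n| = 1/23 from the second.

1/23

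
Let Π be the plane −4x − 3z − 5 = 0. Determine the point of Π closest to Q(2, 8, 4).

The perpendicular from Q has direction n = (−4, 0, −3): r = (2, 8, 4) + λ(−4, 0, −3).
Substitute into the plane: n·(Q + λn) = 5 gives -20 + 25λ = 5, so λ = 1.
Foot = (2, 8, 4) + 1·(−4, 0, −3) = (−2, 8, 1).

(-2, 8, 1)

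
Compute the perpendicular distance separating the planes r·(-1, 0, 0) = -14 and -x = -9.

Both planes have normal n = (-1, 0, 0), |n| = 1. Any point on the first plane is at distance |(-9) − (-14)|/|n| = 5/1 = 5 from the second.

5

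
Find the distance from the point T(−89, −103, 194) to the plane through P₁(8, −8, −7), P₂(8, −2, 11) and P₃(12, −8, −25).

9

P₁P₂ = (0, 6, 18) and P₁P₃ = (4, 0, −18), so a normal is n = P₁P₂ × P₁P₃ = (−108, 72, −24).
n = (−108, 72, −24); n·P − (-1272) = -1188; |n| = 132; distance = 1188/132 = 9.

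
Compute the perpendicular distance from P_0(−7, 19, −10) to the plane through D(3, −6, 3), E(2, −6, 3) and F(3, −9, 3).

13

DE = (−1, 0, 0) and DF = (0, −3, 0), so a normal is n = DE × DF = (0, 0, 3).
d = |3·(-10) − 9| / √(0 + 0 + 9) = |-39| / 3 = 13.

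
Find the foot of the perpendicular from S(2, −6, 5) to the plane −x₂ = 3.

(2, -3, 5)

n = (0, −1, 0), |n|² = 1, and n·S − 3 = 3.
t = 3/1 = 3, so the foot is S − t·n = (2, −6, 5) − 3·(0, −1, 0) = (2, −3, 5).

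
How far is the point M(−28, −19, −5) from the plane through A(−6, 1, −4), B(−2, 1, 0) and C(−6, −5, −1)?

22/3

AB = (4, 0, 4) and AC = (0, −6, 3), so a normal is n = AB × AC = (24, −12, −24).
Then n·(−28, −19, −5) − (−60) = −264.
|n| = √(576 + 144 + 576) = 36, so the distance is |-264|/36 = 22/3.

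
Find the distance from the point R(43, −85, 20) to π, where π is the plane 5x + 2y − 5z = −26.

Normal vector n = (5, 2, −5), and n·(43, −85, 20) − (−26) = −29.
|n| = √(25 + 4 + 25) = 3√6, so the distance is |-29|/(3√6) = 29/(3√6).

29√6/18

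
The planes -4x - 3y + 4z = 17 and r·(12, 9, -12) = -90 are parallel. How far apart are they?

13√41/41

Divide the second equation by -3 to match normals: -4x - 3y + 4z = 30.
Both planes have normal n = (-4, -3, 4), |n| = √41. Any point on the first plane is at distance |30 − 17|/|n| = 13/√41 = 13√41/41 from the second.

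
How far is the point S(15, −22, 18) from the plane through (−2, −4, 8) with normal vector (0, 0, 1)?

10

The plane has equation n·(r − (−2, −4, 8)) = 0, i.e. n·r = 8.
n = (0, 0, 1); n·P − 8 = 10; |n| = 1; distance = 10/1 = 10.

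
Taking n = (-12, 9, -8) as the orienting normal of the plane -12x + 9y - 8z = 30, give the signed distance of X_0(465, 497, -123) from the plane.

n·X_0 − 30 = -153.
|n| = 17, so the signed distance is -153/17 = -9.

-9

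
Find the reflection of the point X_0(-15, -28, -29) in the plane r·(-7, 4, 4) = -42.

With n = (-7, 4, 4), the signed offset is (n·X_0 − (-42))/|n|² = -81/81 = -1.
X_0' = X_0 − 2t·n = (-15, -28, -29) − (-2)·(-7, 4, 4) = (-29, -20, -21).

(-29, -20, -21)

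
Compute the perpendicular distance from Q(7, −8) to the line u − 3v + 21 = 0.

52/√10

The normal to the line is n = (1, −3) with |n| = √10.
|n·Q − (-21)| = |31 − (-21)| = 52, so the distance is 52/√10.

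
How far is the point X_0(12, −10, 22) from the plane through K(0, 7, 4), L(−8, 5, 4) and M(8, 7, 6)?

KL = (−8, −2, 0) and KM = (8, 0, 2), so a normal is n = KL × KM = (−4, 16, 16).
Then n·(12, −10, 22) − 176 = −32.
|n| = √(16 + 256 + 256) = 4√33, so the distance is |-32|/(4√33) = 8√33/33.

8/√33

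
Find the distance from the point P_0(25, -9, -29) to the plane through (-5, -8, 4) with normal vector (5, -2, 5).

The plane has equation n·(r − (-5, -8, 4)) = 0, i.e. n·r = 11.
Then n·(25, -9, -29) - 11 = -13.
|n| = √(25 + 4 + 25) = 3√6, so the distance is |-13|/(3√6) = 13/(3√6).

13√6/18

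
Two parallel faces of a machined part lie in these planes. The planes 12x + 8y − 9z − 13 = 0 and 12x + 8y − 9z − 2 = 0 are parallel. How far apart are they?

Both planes have normal n = (12, 8, −9), |n| = 17. Any point on the first plane is at distance |2 − 13|/|n| = 11/17 from the second.

11/17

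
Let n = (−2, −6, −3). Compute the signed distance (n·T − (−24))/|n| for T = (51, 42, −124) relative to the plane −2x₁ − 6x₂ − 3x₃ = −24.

6

n·T − (-24) = 42.
|n| = 7, so the signed distance is 42/7 = 6.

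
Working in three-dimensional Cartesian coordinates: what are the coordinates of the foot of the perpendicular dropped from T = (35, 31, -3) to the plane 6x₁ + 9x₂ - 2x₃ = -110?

(5, -14, 7)

n = (6, 9, -2), |n|² = 121, and n·T − (-110) = 605.
t = 605/121 = 5, so the foot is T − t·n = (35, 31, -3) − 5·(6, 9, -2) = (5, -14, 7).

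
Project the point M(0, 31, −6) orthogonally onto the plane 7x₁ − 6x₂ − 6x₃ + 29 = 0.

n = (7, −6, −6), |n|² = 121, and n·M − (-29) = -121.
t = -121/121 = -1, so the foot is M − t·n = (0, 31, −6) − (-1)·(7, −6, −6) = (7, 25, −12).

(7, 25, -12)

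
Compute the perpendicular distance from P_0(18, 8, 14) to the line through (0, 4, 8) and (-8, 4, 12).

A direction vector is d = (-8, 0, 4).
AP = (18, 4, 6), and AP × d = (16, -120, 32).
|AP × d|² = 15680 and |d|² = 80, so the distance is √(15680/80) = √196 = 14.

14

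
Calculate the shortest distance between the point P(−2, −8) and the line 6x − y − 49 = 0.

d = |6·(-2) + (-1)·(-8) − 49| / √(36 + 1) = |-53|/√37 = 53√37/37.

53/√37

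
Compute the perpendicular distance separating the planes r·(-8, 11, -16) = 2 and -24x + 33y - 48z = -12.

2/7

Divide the second equation by 3 to match normals: -8x + 11y - 16z = -4.
With common normal n = (-8, 11, -16) (|n| = 21), the distance is |2 − (-4)|/|n| = 6/21 = 2/7.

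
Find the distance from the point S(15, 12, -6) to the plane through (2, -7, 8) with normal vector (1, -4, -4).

7/√33

The plane has equation n·(r − (2, -7, 8)) = 0, i.e. n·r = -2.
n = (1, -4, -4); n·P − (-2) = -7; |n| = √33; distance = 7/√33 = 7√33/33.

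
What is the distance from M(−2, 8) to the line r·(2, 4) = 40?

d = |2·(-2) + 4·8 − 40| / √(4 + 16) = |-12|/(2√5) = 6√5/5.

6√5/5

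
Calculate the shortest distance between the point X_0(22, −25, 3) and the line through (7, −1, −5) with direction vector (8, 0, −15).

Direction vector d = (8, 0, −15).
AP = (15, −24, 8), and AP × d = (360, 289, 192).
|AP × d|² = 249985 and |d|² = 289, so the distance is √(249985/289) = √865.

√865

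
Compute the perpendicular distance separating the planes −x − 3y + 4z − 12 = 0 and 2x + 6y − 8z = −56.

16/√26

Divide the second equation by -2 to match normals: −x − 3y + 4z = 28.
Both planes have normal n = (−1, −3, 4), |n| = √26. Any point on the first plane is at distance |28 − 12|/|n| = 16/√26 from the second.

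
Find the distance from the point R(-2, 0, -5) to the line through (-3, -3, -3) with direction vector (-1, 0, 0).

Direction vector d = (-1, 0, 0).
AP = (1, 3, -2); AP·d = -1, |AP|² = 14, |d|² = 1.
distance² = |AP|² − (AP·d)²/|d|² = 14 − 1/1 = 13, so the distance is √13.

√13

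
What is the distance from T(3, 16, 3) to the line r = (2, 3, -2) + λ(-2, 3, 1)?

Direction vector d = (-2, 3, 1).
AP = (1, 13, 5), and AP × d = (-2, -11, 29).
|AP × d|² = 966 and |d|² = 14, so the distance is √(966/14) = √69.

√69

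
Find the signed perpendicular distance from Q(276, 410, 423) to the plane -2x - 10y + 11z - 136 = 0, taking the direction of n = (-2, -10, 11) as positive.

n·Q − 136 = -135.
|n| = 15, so the signed distance is -135/15 = -9.

-9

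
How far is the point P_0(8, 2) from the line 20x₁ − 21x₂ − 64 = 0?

The normal to the line is n = (20, −21) with |n| = 29.
|n·P_0 − 64| = |118 − 64| = 54, so the distance is 54/29.

54/29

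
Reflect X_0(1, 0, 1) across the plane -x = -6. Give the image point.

With n = (-1, 0, 0), the signed offset is (n·X_0 − (-6))/|n|² = 5/1 = 5.
X_0' = X_0 − 2t·n = (1, 0, 1) − 10·(-1, 0, 0) = (11, 0, 1).

(11, 0, 1)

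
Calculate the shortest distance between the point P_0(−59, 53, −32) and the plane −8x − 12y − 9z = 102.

Normal vector n = (−8, −12, −9), and n·(−59, 53, −32) − 102 = 22.
|n| = √(64 + 144 + 81) = 17, so the distance is |22|/17 = 22/17.

22/17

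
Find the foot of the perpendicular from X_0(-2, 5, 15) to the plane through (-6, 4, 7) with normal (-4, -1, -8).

(-6, 4, 7)

n = (-4, -1, -8), |n|² = 81, and n·X_0 − (-36) = -81.
t = -81/81 = -1, so the foot is X_0 − t·n = (-2, 5, 15) − (-1)·(-4, -1, -8) = (-6, 4, 7).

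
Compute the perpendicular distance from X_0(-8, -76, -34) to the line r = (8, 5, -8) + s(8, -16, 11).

√5729

Direction vector d = (8, -16, 11).
AP = (-16, -81, -26); AP·d = 882, |AP|² = 7493, |d|² = 441.
distance² = |AP|² − (AP·d)²/|d|² = 7493 − 777924/441 = 5729, so the distance is √5729.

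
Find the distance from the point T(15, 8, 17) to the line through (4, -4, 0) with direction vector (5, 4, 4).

√41

Direction vector d = (5, 4, 4).
AP = (11, 12, 17), and AP × d = (-20, 41, -16).
|AP × d|² = 2337 and |d|² = 57, so the distance is √(2337/57) = √41.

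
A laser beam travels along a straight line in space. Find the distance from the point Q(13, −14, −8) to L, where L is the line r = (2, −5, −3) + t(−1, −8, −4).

Direction vector d = (−1, −8, −4).
AP = (11, −9, −5), and AP × d = (−4, 49, −97).
|AP × d|² = 11826 and |d|² = 81, so the distance is √(11826/81) = √146.

√146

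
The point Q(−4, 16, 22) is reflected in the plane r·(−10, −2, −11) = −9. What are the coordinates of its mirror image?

(-24, 12, 0)

With n = (−10, −2, −11), the signed offset is (n·Q − (-9))/|n|² = -225/225 = -1.
Q' = Q − 2t·n = (−4, 16, 22) − (-2)·(−10, −2, −11) = (−24, 12, 0).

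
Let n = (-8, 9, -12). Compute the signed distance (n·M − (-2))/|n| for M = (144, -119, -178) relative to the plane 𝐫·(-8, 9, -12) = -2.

-5

n·M − (-2) = -85.
|n| = 17, so the signed distance is -85/17 = -5.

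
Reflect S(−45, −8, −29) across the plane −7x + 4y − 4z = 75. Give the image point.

n = (−7, 4, −4), |n|² = 81, n·S − 75 = 324, so t = 324/81 = 4.
Foot F = S − 4·n = (−17, −24, −13); the reflection is 2F − S = (11, −40, 3).

(11, -40, 3)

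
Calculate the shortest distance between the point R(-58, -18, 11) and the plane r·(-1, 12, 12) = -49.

23/17

Normal vector n = (-1, 12, 12), and n·(-58, -18, 11) - (-49) = 23.
|n| = √(1 + 144 + 144) = 17, so the distance is |23|/17 = 23/17.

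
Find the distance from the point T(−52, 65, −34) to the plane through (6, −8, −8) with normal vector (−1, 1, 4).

The plane has equation n·(r − (6, −8, −8)) = 0, i.e. n·r = -46.
n = (−1, 1, 4); n·P − (-46) = 27; |n| = 3√2; distance = 27/(3√2) = 9/√2.

9/√2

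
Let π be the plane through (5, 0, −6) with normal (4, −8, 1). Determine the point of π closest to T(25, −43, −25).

(5, -3, -30)

n = (4, −8, 1), |n|² = 81, and n·T − 14 = 405.
t = 405/81 = 5, so the foot is T − t·n = (25, −43, −25) − 5·(4, −8, 1) = (5, −3, −30).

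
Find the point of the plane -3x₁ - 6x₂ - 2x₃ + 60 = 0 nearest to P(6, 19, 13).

(0, 7, 9)

The perpendicular from P has direction n = (-3, -6, -2): r = (6, 19, 13) + t(-3, -6, -2).
Substitute into the plane: n·(P + tn) = -60 gives -158 + 49t = -60, so t = 2.
Foot = (6, 19, 13) + 2·(-3, -6, -2) = (0, 7, 9).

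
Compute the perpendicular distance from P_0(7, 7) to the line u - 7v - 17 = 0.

d = |1·7 + (-7)·7 − 17| / √(1 + 49) = |-59|/(5√2) = 59√2/10.

59/(5√2)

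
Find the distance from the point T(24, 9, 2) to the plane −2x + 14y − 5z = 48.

4/3

Normal vector n = (−2, 14, −5), and n·(24, 9, 2) − 48 = 20.
|n| = √(4 + 196 + 25) = 15, so the distance is |20|/15 = 4/3.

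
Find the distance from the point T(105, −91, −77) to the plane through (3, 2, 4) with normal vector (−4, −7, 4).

9

The plane has equation n·(r − (3, 2, 4)) = 0, i.e. n·r = -10.
Then n·(105, −91, −77) − (−10) = −81.
|n| = √(16 + 49 + 16) = 9, so the distance is |-81|/9 = 9.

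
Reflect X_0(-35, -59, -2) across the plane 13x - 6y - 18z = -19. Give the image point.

With n = (13, -6, -18), the signed offset is (n·X_0 − (-19))/|n|² = -46/529 = -2/23.
X_0' = X_0 − 2t·n = (-35, -59, -2) − (-4/23)·(13, -6, -18) = (-753/23, -1381/23, -118/23).

(-753/23, -1381/23, -118/23)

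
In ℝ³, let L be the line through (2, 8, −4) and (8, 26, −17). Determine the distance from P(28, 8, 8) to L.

2√205

A direction vector is d = (6, 18, −13).
AP = (26, 0, 12), and AP × d = (−216, 410, 468).
|AP × d|² = 433780 and |d|² = 529, so the distance is √(433780/529) = √820 = 2√205.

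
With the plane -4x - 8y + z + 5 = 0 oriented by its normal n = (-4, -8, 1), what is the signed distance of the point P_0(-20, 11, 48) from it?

n·P_0 − (-5) = 45.
|n| = 9, so the signed distance is 45/9 = 5.

5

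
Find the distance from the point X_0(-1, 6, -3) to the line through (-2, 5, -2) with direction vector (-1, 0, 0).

Direction vector d = (-1, 0, 0).
AP = (1, 1, -1), and AP × d = (0, 1, 1).
|AP × d|² = 2 and |d|² = 1, so the distance is √2.

√2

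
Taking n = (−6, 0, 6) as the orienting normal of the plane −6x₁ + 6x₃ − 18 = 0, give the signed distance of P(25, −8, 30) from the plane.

√2

n·P − 18 = 12.
|n| = 6√2, so the signed distance is √2.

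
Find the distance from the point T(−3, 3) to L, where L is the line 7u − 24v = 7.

d = |7·(-3) + (-24)·3 − 7| / √(49 + 576) = |-100|/25 = 4.

4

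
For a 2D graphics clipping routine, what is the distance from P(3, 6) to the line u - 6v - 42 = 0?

75√37/37

The normal to the line is n = (1, -6) with |n| = √37.
|n·P − 42| = |-33 − 42| = 75, so the distance is 75/√37 = 75√37/37.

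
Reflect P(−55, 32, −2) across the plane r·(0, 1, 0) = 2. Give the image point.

n = (0, 1, 0), |n|² = 1, n·P − 2 = 30, so t = 30/1 = 30.
Foot F = P − 30·n = (−55, 2, −2); the reflection is 2F − P = (−55, −28, −2).

(-55, -28, -2)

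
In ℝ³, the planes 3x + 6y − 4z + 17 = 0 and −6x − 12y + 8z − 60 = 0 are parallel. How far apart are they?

Divide the second equation by -2 to match normals: 3x + 6y − 4z = -30.
Both planes have normal n = (3, 6, −4), |n| = √61. Any point on the first plane is at distance |(-30) − (-17)|/|n| = 13/√61 = 13√61/61 from the second.

13√61/61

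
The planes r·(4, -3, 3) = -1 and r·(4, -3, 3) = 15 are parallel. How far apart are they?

Both planes have normal n = (4, -3, 3), |n| = √34. Any point on the first plane is at distance |15 − (-1)|/|n| = 16/√34 = 8√34/17 from the second.

16/√34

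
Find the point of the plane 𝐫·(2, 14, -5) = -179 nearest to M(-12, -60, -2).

(-6, -18, -17)

n = (2, 14, -5), |n|² = 225, and n·M − (-179) = -675.
t = -675/225 = -3, so the foot is M − t·n = (-12, -60, -2) − (-3)·(2, 14, -5) = (-6, -18, -17).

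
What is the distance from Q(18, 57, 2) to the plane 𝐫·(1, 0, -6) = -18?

24√37/37

Normal vector n = (1, 0, -6), and n·(18, 57, 2) - (-18) = 24.
|n| = √(1 + 0 + 36) = √37, so the distance is |24|/√37 = 24/√37.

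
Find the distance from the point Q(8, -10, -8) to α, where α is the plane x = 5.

3

d = |1·8 − 5| / √(1 + 0 + 0) = |3| / 1 = 3.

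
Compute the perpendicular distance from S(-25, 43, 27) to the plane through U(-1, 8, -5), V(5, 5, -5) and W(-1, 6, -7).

UV = (6, -3, 0) and UW = (0, -2, -2), so a normal is n = UV × UW = (6, 12, -12).
Then n·(-25, 43, 27) - 150 = -108.
|n| = √(36 + 144 + 144) = 18, so the distance is |-108|/18 = 6.

6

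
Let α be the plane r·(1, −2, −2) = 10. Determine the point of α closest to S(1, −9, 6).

n = (1, −2, −2), |n|² = 9, and n·S − 10 = -3.
t = -3/9 = -1/3, so the foot is S − t·n = (1, −9, 6) − (-1/3)·(1, −2, −2) = (4/3, −29/3, 16/3).

(4/3, -29/3, 16/3)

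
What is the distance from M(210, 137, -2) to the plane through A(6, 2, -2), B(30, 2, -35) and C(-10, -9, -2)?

AB = (24, 0, -33) and AC = (-16, -11, 0), so a normal is n = AB × AC = (-363, 528, -264).
d = |(-363)·210 + 528·137 + (-264)·(-2) − (-594)| / √(131769 + 278784 + 69696) = |-2772| / 693 = 4.

4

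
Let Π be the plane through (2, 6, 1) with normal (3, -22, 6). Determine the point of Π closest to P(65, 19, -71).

(68, -3, -65)

n = (3, -22, 6), |n|² = 529, and n·P − (-120) = -529.
t = -529/529 = -1, so the foot is P − t·n = (65, 19, -71) − (-1)·(3, -22, 6) = (68, -3, -65).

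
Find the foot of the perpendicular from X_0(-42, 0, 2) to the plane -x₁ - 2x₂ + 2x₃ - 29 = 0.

(-361/9, 34/9, -16/9)

The perpendicular from X_0 has direction n = (-1, -2, 2): r = (-42, 0, 2) + λ(-1, -2, 2).
Substitute into the plane: n·(X_0 + λn) = 29 gives 46 + 9λ = 29, so λ = -17/9.
Foot = (-42, 0, 2) + (-17/9)·(-1, -2, 2) = (-361/9, 34/9, -16/9).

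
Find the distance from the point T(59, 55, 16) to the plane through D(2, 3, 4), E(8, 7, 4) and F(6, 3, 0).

18√17/17

DE = (6, 4, 0) and DF = (4, 0, -4), so a normal is n = DE × DF = (-16, 24, -16).
Then n·(59, 55, 16) - (-24) = 144.
|n| = √(256 + 576 + 256) = 8√17, so the distance is |144|/(8√17) = 18/√17.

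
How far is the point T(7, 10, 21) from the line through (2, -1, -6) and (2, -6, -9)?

A direction vector is d = (0, -5, -3).
AP = (5, 11, 27), and AP × d = (102, 15, -25).
|AP × d|² = 11254 and |d|² = 34, so the distance is √(11254/34) = √331.

√331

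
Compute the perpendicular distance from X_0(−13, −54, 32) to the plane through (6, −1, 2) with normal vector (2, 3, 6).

The plane has equation n·(r − (6, −1, 2)) = 0, i.e. n·r = 21.
n = (2, 3, 6); n·P − 21 = -17; |n| = 7; distance = 17/7.

17/7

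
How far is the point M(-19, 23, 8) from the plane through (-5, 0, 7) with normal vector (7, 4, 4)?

2/9

The plane has equation n·(r − (-5, 0, 7)) = 0, i.e. n·r = -7.
d = |7·(-19) + 4·23 + 4·8 − (-7)| / √(49 + 16 + 16) = |-2| / 9 = 2/9.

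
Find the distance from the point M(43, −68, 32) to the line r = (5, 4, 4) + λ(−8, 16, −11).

Direction vector d = (−8, 16, −11).
AP = (38, −72, 28), and AP × d = (344, 194, 32).
|AP × d|² = 156996 and |d|² = 441, so the distance is √(156996/441) = √356 = 2√89.

2√89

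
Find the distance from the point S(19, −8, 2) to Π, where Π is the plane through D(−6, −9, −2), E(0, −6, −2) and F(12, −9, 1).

√41/41

DE = (6, 3, 0) and DF = (18, 0, 3), so a normal is n = DE × DF = (9, −18, −54).
n = (9, −18, −54); n·P − 216 = -9; |n| = 9√41; distance = 9/(9√41) = √41/41.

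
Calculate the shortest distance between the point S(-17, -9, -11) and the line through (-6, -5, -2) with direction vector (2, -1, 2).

Direction vector d = (2, -1, 2).
AP = (-11, -4, -9), and AP × d = (-17, 4, 19).
|AP × d|² = 666 and |d|² = 9, so the distance is √(666/9) = √74.

√74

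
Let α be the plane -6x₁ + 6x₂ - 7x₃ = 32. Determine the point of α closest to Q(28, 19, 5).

(22, 25, -2)

n = (-6, 6, -7), |n|² = 121, and n·Q − 32 = -121.
t = -121/121 = -1, so the foot is Q − t·n = (28, 19, 5) − (-1)·(-6, 6, -7) = (22, 25, -2).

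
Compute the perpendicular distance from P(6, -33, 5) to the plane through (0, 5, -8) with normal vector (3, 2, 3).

19√22/22

The plane has equation n·(r − (0, 5, -8)) = 0, i.e. n·r = -14.
n = (3, 2, 3); n·P − (-14) = -19; |n| = √22; distance = 19/√22.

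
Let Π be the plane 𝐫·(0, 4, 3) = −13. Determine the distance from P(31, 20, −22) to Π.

27/5

Normal vector n = (0, 4, 3), and n·(31, 20, −22) − (−13) = 27.
|n| = √(0 + 16 + 9) = 5, so the distance is |27|/5 = 27/5.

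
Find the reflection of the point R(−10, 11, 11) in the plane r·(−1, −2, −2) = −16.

(-14, 3, 3)

n = (−1, −2, −2), |n|² = 9, n·R − (-16) = -18, so t = -18/9 = -2.
Foot F = R − (-2)·n = (−12, 7, 7); the reflection is 2F − R = (−14, 3, 3).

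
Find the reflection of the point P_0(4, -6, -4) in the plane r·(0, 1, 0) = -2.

(4, 2, -4)

With n = (0, 1, 0), the signed offset is (n·P_0 − (-2))/|n|² = -4/1 = -4.
P_0' = P_0 − 2t·n = (4, -6, -4) − (-8)·(0, 1, 0) = (4, 2, -4).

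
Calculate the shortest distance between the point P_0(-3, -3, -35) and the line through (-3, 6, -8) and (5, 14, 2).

A direction vector is d = (8, 8, 10).
AP = (0, -9, -27), and AP × d = (126, -216, 72).
|AP × d|² = 67716 and |d|² = 228, so the distance is √(67716/228) = √297 = 3√33.

3√33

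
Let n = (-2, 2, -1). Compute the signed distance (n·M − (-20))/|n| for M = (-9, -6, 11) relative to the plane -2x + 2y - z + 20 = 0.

5

n·M − (-20) = 15.
|n| = 3, so the signed distance is 15/3 = 5.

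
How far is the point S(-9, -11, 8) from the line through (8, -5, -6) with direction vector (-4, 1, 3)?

Direction vector d = (-4, 1, 3).
AP = (-17, -6, 14); AP·d = 104, |AP|² = 521, |d|² = 26.
distance² = |AP|² − (AP·d)²/|d|² = 521 − 10816/26 = 105, so the distance is √105.

√105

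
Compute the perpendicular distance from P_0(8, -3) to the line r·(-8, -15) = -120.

The normal to the line is n = (-8, -15) with |n| = 17.
|n·P_0 − (-120)| = |-19 − (-120)| = 101, so the distance is 101/17.

101/17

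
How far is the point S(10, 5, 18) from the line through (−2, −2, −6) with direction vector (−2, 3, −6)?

2√82

Direction vector d = (−2, 3, −6).
AP = (12, 7, 24), and AP × d = (−114, 24, 50).
|AP × d|² = 16072 and |d|² = 49, so the distance is √(16072/49) = √328 = 2√82.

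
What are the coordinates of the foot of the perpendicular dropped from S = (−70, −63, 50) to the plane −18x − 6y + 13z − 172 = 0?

The perpendicular from S has direction n = (−18, −6, 13): r = (−70, −63, 50) + μ(−18, −6, 13).
Substitute into the plane: n·(S + μn) = 172 gives 2288 + 529μ = 172, so μ = -4.
Foot = (−70, −63, 50) + (-4)·(−18, −6, 13) = (2, −39, −2).

(2, -39, -2)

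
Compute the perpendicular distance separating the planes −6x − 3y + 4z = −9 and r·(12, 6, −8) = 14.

Divide the second equation by -2 to match normals: −6x − 3y + 4z = -7.
With common normal n = (−6, −3, 4) (|n| = √61), the distance is |(-9) − (-7)|/|n| = 2/√61.

2/√61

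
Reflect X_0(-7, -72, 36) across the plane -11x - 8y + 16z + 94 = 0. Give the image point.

With n = (-11, -8, 16), the signed offset is (n·X_0 − (-94))/|n|² = 1323/441 = 3.
X_0' = X_0 − 2t·n = (-7, -72, 36) − 6·(-11, -8, 16) = (59, -24, -60).

(59, -24, -60)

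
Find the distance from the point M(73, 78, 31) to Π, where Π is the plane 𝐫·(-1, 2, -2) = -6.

9

Normal vector n = (-1, 2, -2), and n·(73, 78, 31) - (-6) = 27.
|n| = √(1 + 4 + 4) = 3, so the distance is |27|/3 = 9.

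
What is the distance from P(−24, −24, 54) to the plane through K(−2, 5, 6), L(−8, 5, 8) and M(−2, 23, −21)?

KL = (−6, 0, 2) and KM = (0, 18, −27), so a normal is n = KL × KM = (−36, −162, −108).
d = |(-36)·(-24) + (-162)·(-24) + (-108)·54 − (-1386)| / √(1296 + 26244 + 11664) = |306| / 198 = 17/11.

17/11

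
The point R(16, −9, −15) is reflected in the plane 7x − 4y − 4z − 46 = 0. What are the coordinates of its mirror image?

(-12, 7, 1)

n = (7, −4, −4), |n|² = 81, n·R − 46 = 162, so t = 162/81 = 2.
Foot F = R − 2·n = (2, −1, −7); the reflection is 2F − R = (−12, 7, 1).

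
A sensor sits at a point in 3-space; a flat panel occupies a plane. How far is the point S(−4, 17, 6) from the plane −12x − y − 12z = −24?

1

Normal vector n = (−12, −1, −12), and n·(−4, 17, 6) − (−24) = −17.
|n| = √(144 + 1 + 144) = 17, so the distance is |-17|/17 = 1.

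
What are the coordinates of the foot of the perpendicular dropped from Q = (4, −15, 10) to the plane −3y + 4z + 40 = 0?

The perpendicular from Q has direction n = (0, −3, 4): r = (4, −15, 10) + λ(0, −3, 4).
Substitute into the plane: n·(Q + λn) = -40 gives 85 + 25λ = -40, so λ = -5.
Foot = (4, −15, 10) + (-5)·(0, −3, 4) = (4, 0, −10).

(4, 0, -10)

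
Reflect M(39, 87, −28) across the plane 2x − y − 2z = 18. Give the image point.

With n = (2, −1, −2), the signed offset is (n·M − 18)/|n|² = 29/9.
M' = M − 2t·n = (39, 87, −28) − (58/9)·(2, −1, −2) = (235/9, 841/9, −136/9).

(235/9, 841/9, -136/9)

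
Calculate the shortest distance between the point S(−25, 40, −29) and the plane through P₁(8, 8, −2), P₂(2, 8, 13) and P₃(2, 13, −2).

27/√65

P₁P₂ = (−6, 0, 15) and P₁P₃ = (−6, 5, 0), so a normal is n = P₁P₂ × P₁P₃ = (−75, −90, −30).
n = (−75, −90, −30); n·P − (-1260) = 405; |n| = 15√65; distance = 405/(15√65) = 27/√65.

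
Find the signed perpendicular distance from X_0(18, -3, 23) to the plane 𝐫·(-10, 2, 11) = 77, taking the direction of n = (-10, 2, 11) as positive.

-2/3

n·X_0 − 77 = -10.
|n| = 15, so the signed distance is -10/15 = -2/3.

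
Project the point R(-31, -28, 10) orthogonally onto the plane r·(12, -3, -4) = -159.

The perpendicular from R has direction n = (12, -3, -4): r = (-31, -28, 10) + μ(12, -3, -4).
Substitute into the plane: n·(R + μn) = -159 gives -328 + 169μ = -159, so μ = 1.
Foot = (-31, -28, 10) + 1·(12, -3, -4) = (-19, -31, 6).

(-19, -31, 6)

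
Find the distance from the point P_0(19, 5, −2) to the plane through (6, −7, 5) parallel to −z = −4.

Parallel planes share the normal n = (0, 0, −1); since (6, −7, 5) lies on the plane, its equation is −z = -5.
Then n·(19, 5, −2) − (−5) = 7.
|n| = √(0 + 0 + 1) = 1, so the distance is |7|/1 = 7.

7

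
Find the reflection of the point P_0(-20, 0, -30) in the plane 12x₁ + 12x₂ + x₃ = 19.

(4, 24, -28)

With n = (12, 12, 1), the signed offset is (n·P_0 − 19)/|n|² = -289/289 = -1.
P_0' = P_0 − 2t·n = (-20, 0, -30) − (-2)·(12, 12, 1) = (4, 24, -28).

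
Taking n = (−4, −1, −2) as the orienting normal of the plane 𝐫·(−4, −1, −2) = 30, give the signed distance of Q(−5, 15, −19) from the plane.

13/√21

n·Q − 30 = 13.
|n| = √21, so the signed distance is 13/√21.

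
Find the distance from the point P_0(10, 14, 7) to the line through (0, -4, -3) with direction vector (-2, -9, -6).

2√10

Direction vector d = (-2, -9, -6).
AP = (10, 18, 10); AP·d = -242, |AP|² = 524, |d|² = 121.
distance² = |AP|² − (AP·d)²/|d|² = 524 − 58564/121 = 40, so the distance is 2√10.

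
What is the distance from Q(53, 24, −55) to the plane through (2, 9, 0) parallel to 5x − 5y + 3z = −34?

15√59/59

Parallel planes share the normal n = (5, −5, 3); since (2, 9, 0) lies on the plane, its equation is 5x − 5y + 3z = -35.
Then n·(53, 24, −55) − (−35) = 15.
|n| = √(25 + 25 + 9) = √59, so the distance is |15|/√59 = 15/√59.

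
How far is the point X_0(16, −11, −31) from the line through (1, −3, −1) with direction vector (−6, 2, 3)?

9√5

Direction vector d = (−6, 2, 3).
AP = (15, −8, −30), and AP × d = (36, 135, −18).
|AP × d|² = 19845 and |d|² = 49, so the distance is √(19845/49) = √405 = 9√5.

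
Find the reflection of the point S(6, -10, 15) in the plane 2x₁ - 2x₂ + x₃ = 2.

(-14, 10, 5)

With n = (2, -2, 1), the signed offset is (n·S − 2)/|n|² = 45/9 = 5.
S' = S − 2t·n = (6, -10, 15) − 10·(2, -2, 1) = (-14, 10, 5).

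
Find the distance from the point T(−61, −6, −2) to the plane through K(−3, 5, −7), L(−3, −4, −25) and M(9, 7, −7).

KL = (0, −9, −18) and KM = (12, 2, 0), so a normal is n = KL × KM = (36, −216, 108).
n = (36, −216, 108); n·P − (-1944) = 828; |n| = 36√46; distance = 828/(36√46) = √46/2.

23/√46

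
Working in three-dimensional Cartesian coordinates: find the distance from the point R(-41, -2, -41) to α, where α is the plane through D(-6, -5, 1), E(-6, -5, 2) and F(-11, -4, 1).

10√26/13

DE = (0, 0, 1) and DF = (-5, 1, 0), so a normal is n = DE × DF = (-1, -5, 0).
Then n·(-41, -2, -41) - 31 = 20.
|n| = √(1 + 25 + 0) = √26, so the distance is |20|/√26 = 10√26/13.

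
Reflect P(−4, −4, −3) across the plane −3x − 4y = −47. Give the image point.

With n = (−3, −4, 0), the signed offset is (n·P − (-47))/|n|² = 75/25 = 3.
P' = P − 2t·n = (−4, −4, −3) − 6·(−3, −4, 0) = (14, 20, −3).

(14, 20, -3)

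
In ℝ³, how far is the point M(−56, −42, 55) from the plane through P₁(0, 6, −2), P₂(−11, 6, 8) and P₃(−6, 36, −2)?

29/15

P₁P₂ = (−11, 0, 10) and P₁P₃ = (−6, 30, 0), so a normal is n = P₁P₂ × P₁P₃ = (−300, −60, −330).
n = (−300, −60, −330); n·P − 300 = 870; |n| = 450; distance = 870/450 = 29/15.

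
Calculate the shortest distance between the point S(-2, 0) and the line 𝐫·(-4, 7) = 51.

d = |(-4)·(-2) + 7·0 − 51| / √(16 + 49) = |-43|/√65 = 43√65/65.

43/√65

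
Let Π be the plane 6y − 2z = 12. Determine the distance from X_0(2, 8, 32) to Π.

7√10/5

n = (0, 6, −2); n·P − 12 = -28; |n| = 2√10; distance = 28/(2√10) = 14/√10.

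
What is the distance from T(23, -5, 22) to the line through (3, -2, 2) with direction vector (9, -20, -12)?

Direction vector d = (9, -20, -12).
AP = (20, -3, 20); AP·d = 0, |AP|² = 809, |d|² = 625.
distance² = |AP|² − (AP·d)²/|d|² = 809 − 0/625 = 809, so the distance is √809.

√809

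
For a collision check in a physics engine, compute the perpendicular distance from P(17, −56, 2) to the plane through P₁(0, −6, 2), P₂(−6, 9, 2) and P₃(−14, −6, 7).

1

P₁P₂ = (−6, 15, 0) and P₁P₃ = (−14, 0, 5), so a normal is n = P₁P₂ × P₁P₃ = (75, 30, 210).
Then n·(17, −56, 2) − 240 = −225.
|n| = √(5625 + 900 + 44100) = 225, so the distance is |-225|/225 = 1.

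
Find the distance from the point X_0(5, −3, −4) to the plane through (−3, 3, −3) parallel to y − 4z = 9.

Parallel planes share the normal n = (0, 1, −4); since (−3, 3, −3) lies on the plane, its equation is y − 4z = 15.
d = |1·(-3) + (-4)·(-4) − 15| / √(0 + 1 + 16) = |-2| / √17 = 2/√17.

2√17/17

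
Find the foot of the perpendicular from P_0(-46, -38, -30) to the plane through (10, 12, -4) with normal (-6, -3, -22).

The perpendicular from P_0 has direction n = (-6, -3, -22): r = (-46, -38, -30) + t(-6, -3, -22).
Substitute into the plane: n·(P_0 + tn) = -8 gives 1050 + 529t = -8, so t = -2.
Foot = (-46, -38, -30) + (-2)·(-6, -3, -22) = (-34, -32, 14).

(-34, -32, 14)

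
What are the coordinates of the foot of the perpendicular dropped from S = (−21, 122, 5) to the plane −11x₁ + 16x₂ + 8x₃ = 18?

n = (−11, 16, 8), |n|² = 441, and n·S − 18 = 2205.
t = 2205/441 = 5, so the foot is S − t·n = (−21, 122, 5) − 5·(−11, 16, 8) = (34, 42, −35).

(34, 42, -35)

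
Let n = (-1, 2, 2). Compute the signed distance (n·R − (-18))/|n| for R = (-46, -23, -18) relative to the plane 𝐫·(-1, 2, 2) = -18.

n·R − (-18) = -18.
|n| = 3, so the signed distance is -18/3 = -6.

-6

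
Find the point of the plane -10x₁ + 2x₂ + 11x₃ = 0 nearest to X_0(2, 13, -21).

The perpendicular from X_0 has direction n = (-10, 2, 11): r = (2, 13, -21) + μ(-10, 2, 11).
Substitute into the plane: n·(X_0 + μn) = 0 gives -225 + 225μ = 0, so μ = 1.
Foot = (2, 13, -21) + 1·(-10, 2, 11) = (-8, 15, -10).

(-8, 15, -10)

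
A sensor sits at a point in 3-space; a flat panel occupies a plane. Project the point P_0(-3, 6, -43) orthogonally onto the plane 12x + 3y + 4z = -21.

The perpendicular from P_0 has direction n = (12, 3, 4): r = (-3, 6, -43) + λ(12, 3, 4).
Substitute into the plane: n·(P_0 + λn) = -21 gives -190 + 169λ = -21, so λ = 1.
Foot = (-3, 6, -43) + 1·(12, 3, 4) = (9, 9, -39).

(9, 9, -39)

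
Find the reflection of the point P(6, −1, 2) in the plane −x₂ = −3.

(6, 7, 2)

With n = (0, −1, 0), the signed offset is (n·P − (-3))/|n|² = 4/1 = 4.
P' = P − 2t·n = (6, −1, 2) − 8·(0, −1, 0) = (6, 7, 2).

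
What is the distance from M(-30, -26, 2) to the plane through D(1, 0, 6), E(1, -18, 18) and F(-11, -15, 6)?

27/√77

DE = (0, -18, 12) and DF = (-12, -15, 0), so a normal is n = DE × DF = (180, -144, -216).
Then n·(-30, -26, 2) - (-1116) = -972.
|n| = √(32400 + 20736 + 46656) = 36√77, so the distance is |-972|/(36√77) = 27√77/77.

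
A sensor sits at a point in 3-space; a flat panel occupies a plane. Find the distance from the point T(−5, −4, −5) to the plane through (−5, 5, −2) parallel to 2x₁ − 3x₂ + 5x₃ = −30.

6√38/19

Parallel planes share the normal n = (2, −3, 5); since (−5, 5, −2) lies on the plane, its equation is 2x₁ − 3x₂ + 5x₃ = -35.
n = (2, −3, 5); n·P − (-35) = 12; |n| = √38; distance = 12/√38.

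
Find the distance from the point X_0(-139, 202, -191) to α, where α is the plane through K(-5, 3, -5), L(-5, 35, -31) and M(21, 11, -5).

KL = (0, 32, -26) and KM = (26, 8, 0), so a normal is n = KL × KM = (208, -676, -832).
Then n·(-139, 202, -191) - 1092 = -7644.
|n| = √(43264 + 456976 + 692224) = 1092, so the distance is |-7644|/1092 = 7.

7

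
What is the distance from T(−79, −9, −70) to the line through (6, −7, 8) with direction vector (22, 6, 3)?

Direction vector d = (22, 6, 3).
AP = (−85, −2, −78), and AP × d = (462, −1461, −466).
|AP × d|² = 2565121 and |d|² = 529, so the distance is √(2565121/529) = √4849.

√4849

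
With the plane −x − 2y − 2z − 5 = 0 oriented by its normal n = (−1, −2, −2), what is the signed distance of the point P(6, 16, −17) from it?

-3

n·P − 5 = -9.
|n| = 3, so the signed distance is -9/3 = -3.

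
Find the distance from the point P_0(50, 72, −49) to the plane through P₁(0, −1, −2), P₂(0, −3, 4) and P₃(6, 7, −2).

14√26/13

P₁P₂ = (0, −2, 6) and P₁P₃ = (6, 8, 0), so a normal is n = P₁P₂ × P₁P₃ = (−48, 36, 12).
Then n·(50, 72, −49) − (−60) = −336.
|n| = √(2304 + 1296 + 144) = 12√26, so the distance is |-336|/(12√26) = 28/√26.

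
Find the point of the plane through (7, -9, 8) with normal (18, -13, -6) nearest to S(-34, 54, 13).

(20, 15, -5)

The perpendicular from S has direction n = (18, -13, -6): r = (-34, 54, 13) + t(18, -13, -6).
Substitute into the plane: n·(S + tn) = 195 gives -1392 + 529t = 195, so t = 3.
Foot = (-34, 54, 13) + 3·(18, -13, -6) = (20, 15, -5).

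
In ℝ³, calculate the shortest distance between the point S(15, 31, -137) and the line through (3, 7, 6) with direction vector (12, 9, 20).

3√1241

Direction vector d = (12, 9, 20).
AP = (12, 24, -143); AP·d = -2500, |AP|² = 21169, |d|² = 625.
distance² = |AP|² − (AP·d)²/|d|² = 21169 − 6250000/625 = 11169, so the distance is 3√1241.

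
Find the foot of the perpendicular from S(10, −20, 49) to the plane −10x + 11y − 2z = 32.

The perpendicular from S has direction n = (−10, 11, −2): r = (10, −20, 49) + μ(−10, 11, −2).
Substitute into the plane: n·(S + μn) = 32 gives -418 + 225μ = 32, so μ = 2.
Foot = (10, −20, 49) + 2·(−10, 11, −2) = (−10, 2, 45).

(-10, 2, 45)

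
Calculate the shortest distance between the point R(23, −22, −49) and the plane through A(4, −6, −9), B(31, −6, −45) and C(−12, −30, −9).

4/17

AB = (27, 0, −36) and AC = (−16, −24, 0), so a normal is n = AB × AC = (−864, 576, −648).
n = (−864, 576, −648); n·P − (-1080) = 288; |n| = 1224; distance = 288/1224 = 4/17.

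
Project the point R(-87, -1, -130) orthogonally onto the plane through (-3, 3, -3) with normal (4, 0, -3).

The perpendicular from R has direction n = (4, 0, -3): r = (-87, -1, -130) + t(4, 0, -3).
Substitute into the plane: n·(R + tn) = -3 gives 42 + 25t = -3, so t = -9/5.
Foot = (-87, -1, -130) + (-9/5)·(4, 0, -3) = (-471/5, -1, -623/5).

(-471/5, -1, -623/5)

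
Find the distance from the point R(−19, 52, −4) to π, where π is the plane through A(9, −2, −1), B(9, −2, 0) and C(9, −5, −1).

AB = (0, 0, 1) and AC = (0, −3, 0), so a normal is n = AB × AC = (3, 0, 0).
Then n·(−19, 52, −4) − 27 = −84.
|n| = √(9 + 0 + 0) = 3, so the distance is |-84|/3 = 28.

28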